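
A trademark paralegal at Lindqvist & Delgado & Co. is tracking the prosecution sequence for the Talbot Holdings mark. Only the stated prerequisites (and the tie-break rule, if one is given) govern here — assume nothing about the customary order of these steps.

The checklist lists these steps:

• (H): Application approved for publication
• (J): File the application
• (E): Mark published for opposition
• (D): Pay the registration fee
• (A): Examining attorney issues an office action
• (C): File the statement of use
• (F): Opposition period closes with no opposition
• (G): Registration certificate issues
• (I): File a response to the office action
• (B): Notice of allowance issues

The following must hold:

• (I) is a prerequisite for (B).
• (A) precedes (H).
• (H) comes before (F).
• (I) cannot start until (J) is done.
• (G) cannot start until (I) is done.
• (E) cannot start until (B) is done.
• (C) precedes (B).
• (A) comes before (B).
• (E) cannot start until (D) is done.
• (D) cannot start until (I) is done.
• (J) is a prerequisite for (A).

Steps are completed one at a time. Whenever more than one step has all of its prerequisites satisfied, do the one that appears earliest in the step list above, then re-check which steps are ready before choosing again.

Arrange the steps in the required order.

Nothing is required for (J) and (C). (J) is listed earlier → (J) first.
(A) and (I) now also ready, so the ready set is {(A), (C), (I)}; (A) is listed earlier → (A).
Now (H), (C) and (I) have their prerequisites met. (H) is listed earlier, so (H) next.
(F) now also ready, so the ready set is {(C), (F), (I)}; (C) is listed earlier → (C).
(F) and (I) are both available; (F) is listed earlier → (F).
(I) needed (J), now all done → (I).
Ready: (D), (G) and (B). (D) is listed earlier → (D).
Ready: (G) and (B). (G) is listed earlier → (G).
(B) needed (A), (C) and (I), now all done → (B).
(E) is the only step now ready → (E).

(J) (A) (H) (C) (F) (I) (D) (G) (B) (E)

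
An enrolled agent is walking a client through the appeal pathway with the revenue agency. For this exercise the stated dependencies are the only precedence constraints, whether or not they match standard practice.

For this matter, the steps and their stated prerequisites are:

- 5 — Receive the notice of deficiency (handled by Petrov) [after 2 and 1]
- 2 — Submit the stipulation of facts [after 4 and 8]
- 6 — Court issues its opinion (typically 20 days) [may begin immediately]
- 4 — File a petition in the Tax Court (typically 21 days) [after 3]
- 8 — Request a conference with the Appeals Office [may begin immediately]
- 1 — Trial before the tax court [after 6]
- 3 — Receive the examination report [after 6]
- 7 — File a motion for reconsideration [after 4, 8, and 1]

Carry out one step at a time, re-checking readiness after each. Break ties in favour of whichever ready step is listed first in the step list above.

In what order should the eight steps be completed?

6, 8, 1, 3, 4, 2, 5, 7

6 and 8 have no prerequisites; 6 is listed earlier, so 6 is first.
8, 1 and 3 are all available; 8 is listed earlier → 8.
1 and 3 are both available; 1 is listed earlier → 1.
3 is the only step now ready → 3.
That leaves 4 as the only ready step → 4.
Ready: 2 and 7. 2 is listed earlier → 2.
5 now also ready, so the ready set is {5, 7}; 5 is listed earlier → 5.
7 needed 4, 8 and 1, now all done → 7.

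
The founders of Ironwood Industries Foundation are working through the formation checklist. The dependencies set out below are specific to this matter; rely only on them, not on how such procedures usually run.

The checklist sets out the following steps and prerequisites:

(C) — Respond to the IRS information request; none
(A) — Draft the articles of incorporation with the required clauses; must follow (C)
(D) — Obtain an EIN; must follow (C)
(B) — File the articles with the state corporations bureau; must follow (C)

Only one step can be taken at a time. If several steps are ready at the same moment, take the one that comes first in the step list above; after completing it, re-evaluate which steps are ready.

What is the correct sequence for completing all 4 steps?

(C) has no prerequisites → (C) first.
Ready: (A), (D) and (B). (A) is listed earlier → (A).
(D) and (B) are both available; (D) is listed earlier → (D).
(B) needed (C), now all done → (B).

(C), (A), (D), (B)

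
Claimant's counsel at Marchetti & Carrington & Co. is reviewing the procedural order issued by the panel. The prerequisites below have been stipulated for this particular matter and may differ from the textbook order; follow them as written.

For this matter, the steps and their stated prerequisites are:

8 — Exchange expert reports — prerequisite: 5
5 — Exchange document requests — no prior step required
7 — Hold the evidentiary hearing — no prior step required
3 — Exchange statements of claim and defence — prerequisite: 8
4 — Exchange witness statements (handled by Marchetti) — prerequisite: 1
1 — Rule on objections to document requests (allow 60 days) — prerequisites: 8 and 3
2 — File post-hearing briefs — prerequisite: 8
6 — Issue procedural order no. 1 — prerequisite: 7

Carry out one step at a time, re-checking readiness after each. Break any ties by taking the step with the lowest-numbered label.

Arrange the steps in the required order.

5 → 7 → 6 → 8 → 2 → 3 → 1 → 4

5 and 7 have no prerequisites; 5 has the earlier label, so 5 is first.
8 now also ready, so the ready set is {7, 8}; 7 has the earlier label → 7.
6 now also ready, so the ready set is {6, 8}; 6 has the earlier label → 6.
That leaves 8 as the only ready step → 8.
Now 2 and 3 have their prerequisites met. 2 has the earlier label, so 2 next.
3 needed 8, now all done → 3.
1 needed 3 and 8, now all done → 1.
That leaves 4 as the only ready step → 4.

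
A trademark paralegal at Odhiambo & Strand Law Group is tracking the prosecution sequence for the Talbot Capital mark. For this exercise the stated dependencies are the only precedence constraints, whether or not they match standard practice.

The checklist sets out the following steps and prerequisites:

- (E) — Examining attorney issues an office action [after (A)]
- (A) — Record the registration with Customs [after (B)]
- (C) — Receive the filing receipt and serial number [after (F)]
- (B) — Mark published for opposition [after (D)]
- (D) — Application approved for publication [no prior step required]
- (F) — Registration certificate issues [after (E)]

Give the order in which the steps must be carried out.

(D) (B) (A) (E) (F) (C)

Only (D) has no prerequisites, so it is first.
(B) is the only step now ready → (B).
(A) is the only step now ready → (A).
(E) needed (A), now all done → (E).
Next only (F) has its prerequisites met → (F).
Next only (C) has its prerequisites met → (C).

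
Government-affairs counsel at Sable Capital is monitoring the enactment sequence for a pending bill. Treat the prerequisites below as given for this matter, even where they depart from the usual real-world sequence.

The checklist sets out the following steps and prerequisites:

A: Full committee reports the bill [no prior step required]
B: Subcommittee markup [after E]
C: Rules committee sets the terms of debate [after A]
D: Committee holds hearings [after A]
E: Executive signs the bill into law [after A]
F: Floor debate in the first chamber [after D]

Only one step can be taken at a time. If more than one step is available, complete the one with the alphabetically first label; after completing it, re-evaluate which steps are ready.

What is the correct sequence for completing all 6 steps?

Only A has no prerequisites, so it is first.
C, D and E are all available; C has the earlier label → C.
Ready: D and E. D has the earlier label → D.
F now also ready, so the ready set is {E, F}; E has the earlier label → E.
B now also ready, so the ready set is {B, F}; B has the earlier label → B.
Next only F has its prerequisites met → F.

A, C, D, E, B, F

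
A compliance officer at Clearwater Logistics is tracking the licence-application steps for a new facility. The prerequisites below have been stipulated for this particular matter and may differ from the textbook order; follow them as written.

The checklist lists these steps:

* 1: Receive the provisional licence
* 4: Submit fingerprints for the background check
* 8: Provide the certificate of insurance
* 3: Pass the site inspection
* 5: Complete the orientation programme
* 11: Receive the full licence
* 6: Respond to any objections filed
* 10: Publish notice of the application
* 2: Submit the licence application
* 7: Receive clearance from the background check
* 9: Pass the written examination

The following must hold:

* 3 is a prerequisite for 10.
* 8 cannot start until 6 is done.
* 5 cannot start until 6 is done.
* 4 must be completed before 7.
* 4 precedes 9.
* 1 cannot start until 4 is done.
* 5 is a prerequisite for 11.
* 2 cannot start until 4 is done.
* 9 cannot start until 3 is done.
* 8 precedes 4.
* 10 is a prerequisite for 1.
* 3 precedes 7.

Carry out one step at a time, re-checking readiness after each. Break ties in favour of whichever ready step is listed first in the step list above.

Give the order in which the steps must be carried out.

Nothing is required for 3 and 6. 3 is listed earlier → 3 first.
10 now also ready, so the ready set is {6, 10}; 6 is listed earlier → 6.
8 and 5 now also ready, so the ready set is {8, 5, 10}; 8 is listed earlier → 8.
Now 4, 5 and 10 have their prerequisites met. 4 is listed earlier, so 4 next.
2, 7 and 9 now also ready, so the ready set is {5, 10, 2, 7, 9}; 5 is listed earlier → 5.
11 now also ready, so the ready set is {11, 10, 2, 7, 9}; 11 is listed earlier → 11.
Ready: 10, 2, 7 and 9. 10 is listed earlier → 10.
Now 1, 2, 7 and 9 have their prerequisites met. 1 is listed earlier, so 1 next.
Ready: 2, 7 and 9. 2 is listed earlier → 2.
Ready: 7 and 9. 7 is listed earlier → 7.
That leaves 9 as the only ready step → 9.

3, 6, 8, 4, 5, 11, 10, 1, 2, 7, 9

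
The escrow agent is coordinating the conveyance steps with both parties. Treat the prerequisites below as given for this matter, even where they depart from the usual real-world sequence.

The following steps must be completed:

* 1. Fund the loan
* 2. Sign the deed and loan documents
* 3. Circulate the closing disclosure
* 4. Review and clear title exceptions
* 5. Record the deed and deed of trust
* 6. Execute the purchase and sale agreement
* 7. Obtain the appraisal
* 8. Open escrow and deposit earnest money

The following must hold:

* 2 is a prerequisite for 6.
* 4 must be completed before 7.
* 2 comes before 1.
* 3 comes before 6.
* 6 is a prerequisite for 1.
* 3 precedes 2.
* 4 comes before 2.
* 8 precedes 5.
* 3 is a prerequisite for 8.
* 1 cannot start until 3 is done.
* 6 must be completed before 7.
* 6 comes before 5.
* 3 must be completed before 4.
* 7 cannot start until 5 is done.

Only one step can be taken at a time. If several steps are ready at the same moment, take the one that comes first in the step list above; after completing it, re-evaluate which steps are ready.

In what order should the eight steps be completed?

3 4 2 6 1 8 5 7

3 has no prerequisites → 3 first.
Now 4 and 8 have their prerequisites met. 4 is listed earlier, so 4 next.
Now 2 and 8 have their prerequisites met. 2 is listed earlier, so 2 next.
Now 6 and 8 have their prerequisites met. 6 is listed earlier, so 6 next.
1 now also ready, so the ready set is {1, 8}; 1 is listed earlier → 1.
8 is the only step now ready → 8.
Next only 5 has its prerequisites met → 5.
Next only 7 has its prerequisites met → 7.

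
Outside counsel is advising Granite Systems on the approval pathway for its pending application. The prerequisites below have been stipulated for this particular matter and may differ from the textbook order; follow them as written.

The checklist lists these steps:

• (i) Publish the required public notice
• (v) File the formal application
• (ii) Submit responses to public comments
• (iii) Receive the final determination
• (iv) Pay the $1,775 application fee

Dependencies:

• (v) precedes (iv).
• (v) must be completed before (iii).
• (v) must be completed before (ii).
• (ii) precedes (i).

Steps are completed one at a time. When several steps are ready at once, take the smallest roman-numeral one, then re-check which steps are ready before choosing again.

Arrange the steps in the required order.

(v), (ii), (i), (iii), (iv)

(v) has no prerequisites → (v) first.
Ready: (ii), (iii) and (iv). (ii) has the earlier label → (ii).
(i) now also ready, so the ready set is {(i), (iii), (iv)}; (i) has the earlier label → (i).
Ready: (iii) and (iv). (iii) has the earlier label → (iii).
Next only (iv) has its prerequisites met → (iv).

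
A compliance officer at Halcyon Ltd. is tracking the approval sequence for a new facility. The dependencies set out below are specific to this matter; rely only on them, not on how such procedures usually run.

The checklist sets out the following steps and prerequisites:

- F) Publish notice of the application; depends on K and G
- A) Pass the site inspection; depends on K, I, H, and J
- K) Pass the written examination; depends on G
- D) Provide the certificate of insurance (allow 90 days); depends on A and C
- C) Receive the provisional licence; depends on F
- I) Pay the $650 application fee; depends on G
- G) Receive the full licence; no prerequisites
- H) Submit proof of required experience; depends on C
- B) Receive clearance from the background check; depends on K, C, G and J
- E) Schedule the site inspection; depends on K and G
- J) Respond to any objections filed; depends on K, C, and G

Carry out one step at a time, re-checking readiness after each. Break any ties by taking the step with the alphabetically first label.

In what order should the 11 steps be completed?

G, I, K, E, F, C, H, J, A, B, D

Only G has no prerequisites, so it is first.
I and K are both available; I has the earlier label → I.
K is the only step now ready → K.
Ready: E and F. E has the earlier label → E.
Next only F has its prerequisites met → F.
C needed F, now all done → C.
H and J are both available; H has the earlier label → H.
Next only J has its prerequisites met → J.
Ready: A and B. A has the earlier label → A.
D now also ready, so the ready set is {B, D}; B has the earlier label → B.
Next only D has its prerequisites met → D.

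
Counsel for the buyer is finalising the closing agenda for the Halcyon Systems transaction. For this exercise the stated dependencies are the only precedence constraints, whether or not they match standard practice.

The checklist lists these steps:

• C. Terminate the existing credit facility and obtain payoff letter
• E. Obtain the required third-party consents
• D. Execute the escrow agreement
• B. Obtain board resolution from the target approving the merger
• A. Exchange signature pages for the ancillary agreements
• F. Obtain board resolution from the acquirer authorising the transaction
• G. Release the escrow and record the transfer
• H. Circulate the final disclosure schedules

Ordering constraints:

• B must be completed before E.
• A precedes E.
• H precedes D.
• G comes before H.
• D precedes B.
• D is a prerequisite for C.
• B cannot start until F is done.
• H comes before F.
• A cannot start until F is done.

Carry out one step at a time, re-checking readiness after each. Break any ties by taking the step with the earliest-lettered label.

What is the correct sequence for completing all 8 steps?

G has no prerequisites → G first.
That leaves H as the only ready step → H.
Ready: D and F. D has the earlier label → D.
C and F are both available; C has the earlier label → C.
F needed H, now all done → F.
A and B are both available; A has the earlier label → A.
B needed D and F, now all done → B.
That leaves E as the only ready step → E.

G, H, D, C, F, A, B, E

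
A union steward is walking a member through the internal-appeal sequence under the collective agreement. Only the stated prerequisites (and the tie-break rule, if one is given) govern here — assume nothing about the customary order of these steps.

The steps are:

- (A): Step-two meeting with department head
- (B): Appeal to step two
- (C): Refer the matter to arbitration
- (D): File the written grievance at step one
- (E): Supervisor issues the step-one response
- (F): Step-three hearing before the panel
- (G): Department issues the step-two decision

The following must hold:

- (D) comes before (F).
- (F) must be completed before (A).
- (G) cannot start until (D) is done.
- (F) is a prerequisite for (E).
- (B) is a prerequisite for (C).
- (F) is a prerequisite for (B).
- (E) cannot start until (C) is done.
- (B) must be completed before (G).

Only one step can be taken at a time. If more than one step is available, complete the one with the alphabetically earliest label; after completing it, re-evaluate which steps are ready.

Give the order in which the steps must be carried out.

(D) has no prerequisites → (D) first.
(F) needed (D), now all done → (F).
Now (A) and (B) have their prerequisites met. (A) has the earlier label, so (A) next.
That leaves (B) as the only ready step → (B).
(C) and (G) are both available; (C) has the earlier label → (C).
(E) and (G) are both available; (E) has the earlier label → (E).
That leaves (G) as the only ready step → (G).

(D) (F) (A) (B) (C) (E) (G)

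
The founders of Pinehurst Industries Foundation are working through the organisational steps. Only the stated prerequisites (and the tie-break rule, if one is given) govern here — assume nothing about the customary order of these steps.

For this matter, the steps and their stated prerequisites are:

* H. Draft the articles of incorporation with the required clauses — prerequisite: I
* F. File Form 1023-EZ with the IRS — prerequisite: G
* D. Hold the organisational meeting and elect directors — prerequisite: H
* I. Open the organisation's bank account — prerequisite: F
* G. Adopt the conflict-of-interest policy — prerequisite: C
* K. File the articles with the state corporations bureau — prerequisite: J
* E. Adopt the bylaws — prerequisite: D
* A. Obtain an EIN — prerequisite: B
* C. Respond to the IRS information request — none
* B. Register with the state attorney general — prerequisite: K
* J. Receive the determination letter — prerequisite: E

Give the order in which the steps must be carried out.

C, G, F, I, H, D, E, J, K, B, A

C has no prerequisites → C first.
G needed C, now all done → G.
F needed G, now all done → F.
I needed F, now all done → I.
Next only H has its prerequisites met → H.
D is the only step now ready → D.
E is the only step now ready → E.
J is the only step now ready → J.
Next only K has its prerequisites met → K.
B is the only step now ready → B.
Next only A has its prerequisites met → A.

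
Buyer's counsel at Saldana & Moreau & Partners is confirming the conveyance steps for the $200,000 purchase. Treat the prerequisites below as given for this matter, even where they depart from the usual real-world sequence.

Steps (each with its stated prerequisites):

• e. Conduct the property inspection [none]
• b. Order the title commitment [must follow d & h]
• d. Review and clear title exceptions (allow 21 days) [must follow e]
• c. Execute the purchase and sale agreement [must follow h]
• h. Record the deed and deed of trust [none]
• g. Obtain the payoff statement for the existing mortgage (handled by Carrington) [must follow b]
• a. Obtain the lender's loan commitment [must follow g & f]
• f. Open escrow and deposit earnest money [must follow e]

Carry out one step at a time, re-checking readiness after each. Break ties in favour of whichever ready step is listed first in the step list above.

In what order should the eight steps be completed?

e → d → h → b → c → g → f → a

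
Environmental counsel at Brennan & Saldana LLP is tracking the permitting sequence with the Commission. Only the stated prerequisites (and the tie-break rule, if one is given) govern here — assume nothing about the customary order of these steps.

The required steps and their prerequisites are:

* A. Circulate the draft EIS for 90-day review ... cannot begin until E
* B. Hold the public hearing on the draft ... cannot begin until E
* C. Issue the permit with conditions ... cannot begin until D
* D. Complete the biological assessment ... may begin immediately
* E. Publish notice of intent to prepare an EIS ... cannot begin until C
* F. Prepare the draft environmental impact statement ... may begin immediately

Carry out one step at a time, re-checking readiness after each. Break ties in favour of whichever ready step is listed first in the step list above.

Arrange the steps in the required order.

D and F have no prerequisites; D is listed earlier, so D is first.
Ready: C and F. C is listed earlier → C.
E and F are both available; E is listed earlier → E.
Ready: A, B and F. A is listed earlier → A.
B and F are both available; B is listed earlier → B.
F is the only step now ready → F.

D → C → E → A → B → F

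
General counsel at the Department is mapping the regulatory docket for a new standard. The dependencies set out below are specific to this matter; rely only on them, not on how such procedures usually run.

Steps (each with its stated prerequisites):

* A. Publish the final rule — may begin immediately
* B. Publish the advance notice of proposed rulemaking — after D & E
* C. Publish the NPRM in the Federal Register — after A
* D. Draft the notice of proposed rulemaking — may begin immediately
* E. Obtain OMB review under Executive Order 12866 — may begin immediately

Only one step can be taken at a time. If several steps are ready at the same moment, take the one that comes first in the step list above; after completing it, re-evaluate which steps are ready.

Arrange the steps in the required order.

A, C, D, E, B

A, D and E have no prerequisites; A is listed earlier, so A is first.
C now also ready, so the ready set is {C, D, E}; C is listed earlier → C.
D and E are both available; D is listed earlier → D.
Next only E has its prerequisites met → E.
Next only B has its prerequisites met → B.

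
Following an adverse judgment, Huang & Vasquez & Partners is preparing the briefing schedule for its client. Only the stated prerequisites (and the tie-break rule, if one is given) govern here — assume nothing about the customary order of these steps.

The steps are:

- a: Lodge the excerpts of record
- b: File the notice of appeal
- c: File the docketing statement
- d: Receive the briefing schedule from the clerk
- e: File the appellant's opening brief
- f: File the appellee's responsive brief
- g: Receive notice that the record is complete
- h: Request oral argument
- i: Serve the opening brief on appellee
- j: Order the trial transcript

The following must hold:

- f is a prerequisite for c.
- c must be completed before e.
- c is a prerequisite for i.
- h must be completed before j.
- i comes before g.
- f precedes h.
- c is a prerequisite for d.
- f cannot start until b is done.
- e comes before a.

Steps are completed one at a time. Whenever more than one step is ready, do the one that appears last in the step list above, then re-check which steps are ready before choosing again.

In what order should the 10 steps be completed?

b f h j c i g e d a

Only b has no prerequisites, so it is first.
That leaves f as the only ready step → f.
Ready: h and c. h is listed later → h.
Ready: j and c. j is listed later → j.
c needed f, now all done → c.
Ready: i, e and d. i is listed later → i.
Now g, e and d have their prerequisites met. g is listed later, so g next.
e and d are both available; e is listed later → e.
a now also ready, so the ready set is {d, a}; d is listed later → d.
a needed e, now all done → a.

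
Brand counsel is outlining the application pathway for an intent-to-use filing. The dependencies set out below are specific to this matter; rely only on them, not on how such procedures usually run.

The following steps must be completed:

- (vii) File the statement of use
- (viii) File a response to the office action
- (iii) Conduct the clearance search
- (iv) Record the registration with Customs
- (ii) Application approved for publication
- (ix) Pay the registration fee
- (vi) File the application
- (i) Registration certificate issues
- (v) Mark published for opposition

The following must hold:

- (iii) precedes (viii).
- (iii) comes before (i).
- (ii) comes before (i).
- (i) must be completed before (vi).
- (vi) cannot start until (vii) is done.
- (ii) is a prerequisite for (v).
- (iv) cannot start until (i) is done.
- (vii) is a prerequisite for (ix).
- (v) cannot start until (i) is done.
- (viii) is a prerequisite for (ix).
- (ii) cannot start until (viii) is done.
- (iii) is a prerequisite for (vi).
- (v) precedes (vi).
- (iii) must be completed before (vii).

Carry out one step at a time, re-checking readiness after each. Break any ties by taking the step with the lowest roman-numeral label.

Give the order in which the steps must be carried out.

(iii), (vii), (viii), (ii), (i), (iv), (v), (vi), (ix)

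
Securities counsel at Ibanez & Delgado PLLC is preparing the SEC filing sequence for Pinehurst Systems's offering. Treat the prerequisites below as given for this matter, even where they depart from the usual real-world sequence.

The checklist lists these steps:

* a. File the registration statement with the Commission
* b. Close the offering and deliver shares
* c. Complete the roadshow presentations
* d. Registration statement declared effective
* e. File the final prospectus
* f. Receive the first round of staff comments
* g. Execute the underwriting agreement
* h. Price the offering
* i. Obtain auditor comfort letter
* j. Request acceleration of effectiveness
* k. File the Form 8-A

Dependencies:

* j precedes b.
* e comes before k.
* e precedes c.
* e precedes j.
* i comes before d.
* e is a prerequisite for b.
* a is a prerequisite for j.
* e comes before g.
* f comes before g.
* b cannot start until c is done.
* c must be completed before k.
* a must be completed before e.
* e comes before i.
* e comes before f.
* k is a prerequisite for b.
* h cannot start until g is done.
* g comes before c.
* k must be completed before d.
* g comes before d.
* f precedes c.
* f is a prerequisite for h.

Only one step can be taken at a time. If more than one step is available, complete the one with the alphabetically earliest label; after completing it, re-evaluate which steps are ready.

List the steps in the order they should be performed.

Only a has no prerequisites, so it is first.
e needed a, now all done → e.
f, i and j are all available; f has the earlier label → f.
g now also ready, so the ready set is {g, i, j}; g has the earlier label → g.
c, h, i and j are all available; c has the earlier label → c.
k now also ready, so the ready set is {h, i, j, k}; h has the earlier label → h.
Ready: i, j and k. i has the earlier label → i.
Ready: j and k. j has the earlier label → j.
k is the only step now ready → k.
Ready: b and d. b has the earlier label → b.
d needed g, i and k, now all done → d.

a → e → f → g → c → h → i → j → k → b → d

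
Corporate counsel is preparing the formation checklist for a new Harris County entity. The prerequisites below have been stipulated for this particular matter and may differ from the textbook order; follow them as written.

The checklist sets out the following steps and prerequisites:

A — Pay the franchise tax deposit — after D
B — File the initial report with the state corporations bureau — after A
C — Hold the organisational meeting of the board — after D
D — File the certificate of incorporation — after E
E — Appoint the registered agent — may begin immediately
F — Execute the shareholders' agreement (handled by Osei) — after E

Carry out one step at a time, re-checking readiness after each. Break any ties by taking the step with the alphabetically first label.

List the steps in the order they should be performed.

Only E has no prerequisites, so it is first.
Now D and F have their prerequisites met. D has the earlier label, so D next.
A and C now also ready, so the ready set is {A, C, F}; A has the earlier label → A.
Now B, C and F have their prerequisites met. B has the earlier label, so B next.
Now C and F have their prerequisites met. C has the earlier label, so C next.
That leaves F as the only ready step → F.

E D A B C F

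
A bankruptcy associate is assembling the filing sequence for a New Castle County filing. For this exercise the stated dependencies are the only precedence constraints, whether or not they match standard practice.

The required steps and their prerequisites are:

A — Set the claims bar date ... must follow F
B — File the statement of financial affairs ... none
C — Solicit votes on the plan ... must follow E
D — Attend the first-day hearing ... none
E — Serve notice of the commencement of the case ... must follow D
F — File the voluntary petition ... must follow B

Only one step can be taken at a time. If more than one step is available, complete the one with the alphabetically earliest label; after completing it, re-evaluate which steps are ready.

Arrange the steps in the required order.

Nothing is required for B and D. B has the earlier label → B first.
D and F are both available; D has the earlier label → D.
E now also ready, so the ready set is {E, F}; E has the earlier label → E.
Ready: C and F. C has the earlier label → C.
F is the only step now ready → F.
A needed F, now all done → A.

B, D, E, C, F, A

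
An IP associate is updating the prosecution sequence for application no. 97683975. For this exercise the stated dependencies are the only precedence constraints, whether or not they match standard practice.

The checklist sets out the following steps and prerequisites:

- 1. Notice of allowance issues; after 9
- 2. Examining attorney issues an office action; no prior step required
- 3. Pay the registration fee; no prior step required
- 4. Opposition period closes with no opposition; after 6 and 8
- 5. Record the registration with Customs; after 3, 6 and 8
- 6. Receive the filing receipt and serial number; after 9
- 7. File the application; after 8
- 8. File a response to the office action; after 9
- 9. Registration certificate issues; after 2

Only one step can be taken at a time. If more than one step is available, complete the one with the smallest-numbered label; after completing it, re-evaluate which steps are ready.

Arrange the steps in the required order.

2, 3, 9, 1, 6, 8, 4, 5, 7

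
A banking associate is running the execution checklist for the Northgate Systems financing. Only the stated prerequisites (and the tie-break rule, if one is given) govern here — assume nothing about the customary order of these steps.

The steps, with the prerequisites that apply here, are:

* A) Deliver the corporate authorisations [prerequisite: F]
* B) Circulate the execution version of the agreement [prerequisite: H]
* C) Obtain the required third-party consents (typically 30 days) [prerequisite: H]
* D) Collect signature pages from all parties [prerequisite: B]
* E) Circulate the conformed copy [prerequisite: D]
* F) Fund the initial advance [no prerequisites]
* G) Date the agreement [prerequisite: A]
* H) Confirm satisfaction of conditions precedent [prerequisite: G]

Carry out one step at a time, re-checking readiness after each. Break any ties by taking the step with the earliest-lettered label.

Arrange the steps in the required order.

F, A, G, H, B, C, D, E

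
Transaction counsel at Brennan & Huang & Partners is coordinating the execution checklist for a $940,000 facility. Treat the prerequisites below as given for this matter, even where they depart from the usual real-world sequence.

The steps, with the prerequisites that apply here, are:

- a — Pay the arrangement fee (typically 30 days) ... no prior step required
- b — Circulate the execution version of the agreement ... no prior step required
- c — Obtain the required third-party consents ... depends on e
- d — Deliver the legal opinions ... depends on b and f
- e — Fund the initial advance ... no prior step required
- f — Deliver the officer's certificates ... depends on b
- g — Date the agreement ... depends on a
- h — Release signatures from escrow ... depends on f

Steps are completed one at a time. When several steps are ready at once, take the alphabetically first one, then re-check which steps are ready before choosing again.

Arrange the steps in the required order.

a, b and e have no prerequisites; a has the earlier label, so a is first.
g now also ready, so the ready set is {b, e, g}; b has the earlier label → b.
f now also ready, so the ready set is {e, f, g}; e has the earlier label → e.
c now also ready, so the ready set is {c, f, g}; c has the earlier label → c.
f and g are both available; f has the earlier label → f.
Ready: d, g and h. d has the earlier label → d.
Now g and h have their prerequisites met. g has the earlier label, so g next.
h is the only step now ready → h.

a, b, e, c, f, d, g, h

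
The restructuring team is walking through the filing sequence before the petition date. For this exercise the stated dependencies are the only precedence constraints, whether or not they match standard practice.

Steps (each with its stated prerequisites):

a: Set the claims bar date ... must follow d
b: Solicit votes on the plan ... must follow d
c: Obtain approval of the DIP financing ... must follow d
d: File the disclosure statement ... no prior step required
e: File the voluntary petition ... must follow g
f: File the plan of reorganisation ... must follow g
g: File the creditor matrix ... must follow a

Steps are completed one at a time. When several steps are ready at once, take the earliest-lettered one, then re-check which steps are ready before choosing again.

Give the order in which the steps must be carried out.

d has no prerequisites → d first.
Ready: a, b and c. a has the earlier label → a.
g now also ready, so the ready set is {b, c, g}; b has the earlier label → b.
c and g are both available; c has the earlier label → c.
That leaves g as the only ready step → g.
Ready: e and f. e has the earlier label → e.
f needed g, now all done → f.

d, a, b, c, g, e, f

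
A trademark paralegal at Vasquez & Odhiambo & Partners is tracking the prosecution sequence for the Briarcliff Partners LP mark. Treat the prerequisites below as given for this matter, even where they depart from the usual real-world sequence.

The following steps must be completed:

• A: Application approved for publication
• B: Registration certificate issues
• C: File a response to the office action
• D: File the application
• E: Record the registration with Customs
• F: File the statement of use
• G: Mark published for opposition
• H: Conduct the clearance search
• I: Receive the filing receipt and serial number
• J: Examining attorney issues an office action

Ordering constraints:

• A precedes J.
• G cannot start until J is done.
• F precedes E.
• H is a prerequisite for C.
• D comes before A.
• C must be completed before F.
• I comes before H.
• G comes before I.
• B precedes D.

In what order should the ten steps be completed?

B D A J G I H C F E

B is the only step with nothing outstanding, so it goes first.
That leaves D as the only ready step → D.
Next only A has its prerequisites met → A.
J is the only step now ready → J.
Next only G has its prerequisites met → G.
That leaves I as the only ready step → I.
That leaves H as the only ready step → H.
Next only C has its prerequisites met → C.
F needed C, now all done → F.
E is the only step now ready → E.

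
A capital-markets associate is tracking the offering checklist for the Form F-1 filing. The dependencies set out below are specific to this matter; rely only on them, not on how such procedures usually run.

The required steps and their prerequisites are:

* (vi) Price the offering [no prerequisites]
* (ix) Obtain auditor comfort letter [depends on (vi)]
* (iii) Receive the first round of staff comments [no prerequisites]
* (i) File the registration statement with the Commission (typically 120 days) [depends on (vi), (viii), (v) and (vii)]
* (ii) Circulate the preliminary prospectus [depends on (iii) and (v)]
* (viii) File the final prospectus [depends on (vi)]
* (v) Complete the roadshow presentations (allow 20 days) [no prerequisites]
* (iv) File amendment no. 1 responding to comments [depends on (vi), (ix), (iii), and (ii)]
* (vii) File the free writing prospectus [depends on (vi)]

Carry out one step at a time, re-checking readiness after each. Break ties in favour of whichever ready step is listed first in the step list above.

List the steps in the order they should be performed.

(vi), (iii) and (v) have no prerequisites; (vi) is listed earlier, so (vi) is first.
Ready: (ix), (iii), (viii), (v) and (vii). (ix) is listed earlier → (ix).
(iii), (viii), (v) and (vii) are all available; (iii) is listed earlier → (iii).
(viii), (v) and (vii) are all available; (viii) is listed earlier → (viii).
Now (v) and (vii) have their prerequisites met. (v) is listed earlier, so (v) next.
(ii) now also ready, so the ready set is {(ii), (vii)}; (ii) is listed earlier → (ii).
(iv) now also ready, so the ready set is {(iv), (vii)}; (iv) is listed earlier → (iv).
Next only (vii) has its prerequisites met → (vii).
Next only (i) has its prerequisites met → (i).

(vi) → (ix) → (iii) → (viii) → (v) → (ii) → (iv) → (vii) → (i)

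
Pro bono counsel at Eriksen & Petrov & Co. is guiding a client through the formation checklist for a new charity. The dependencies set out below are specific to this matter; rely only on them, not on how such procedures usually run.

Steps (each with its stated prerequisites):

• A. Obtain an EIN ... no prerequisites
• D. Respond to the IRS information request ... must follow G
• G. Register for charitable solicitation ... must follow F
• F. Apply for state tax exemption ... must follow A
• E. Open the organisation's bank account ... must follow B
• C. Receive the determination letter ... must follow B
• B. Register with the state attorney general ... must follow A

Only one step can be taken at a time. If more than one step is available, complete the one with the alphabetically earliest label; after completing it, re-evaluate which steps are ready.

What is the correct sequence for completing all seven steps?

A has no prerequisites → A first.
Ready: B and F. B has the earlier label → B.
Ready: C, E and F. C has the earlier label → C.
Now E and F have their prerequisites met. E has the earlier label, so E next.
Next only F has its prerequisites met → F.
Next only G has its prerequisites met → G.
That leaves D as the only ready step → D.

A B C E F G D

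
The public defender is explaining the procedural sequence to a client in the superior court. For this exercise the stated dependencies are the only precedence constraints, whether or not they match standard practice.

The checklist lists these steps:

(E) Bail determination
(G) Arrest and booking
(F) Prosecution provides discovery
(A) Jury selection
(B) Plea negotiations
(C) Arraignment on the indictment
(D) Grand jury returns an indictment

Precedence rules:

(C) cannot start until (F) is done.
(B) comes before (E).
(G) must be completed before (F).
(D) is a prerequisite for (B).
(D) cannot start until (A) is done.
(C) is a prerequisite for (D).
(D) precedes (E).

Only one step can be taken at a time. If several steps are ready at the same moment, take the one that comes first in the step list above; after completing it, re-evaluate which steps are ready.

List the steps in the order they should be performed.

(G), (F), (A), (C), (D), (B), (E)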